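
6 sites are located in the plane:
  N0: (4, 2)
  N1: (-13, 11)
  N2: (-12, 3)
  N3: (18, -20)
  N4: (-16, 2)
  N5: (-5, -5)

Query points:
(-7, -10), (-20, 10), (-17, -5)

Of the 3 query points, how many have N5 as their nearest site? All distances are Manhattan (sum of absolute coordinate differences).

1

(-7, -10) — d to each: N0:23, N1:27, N2:18, N3:35, N4:21, N5:7 → nearest is N5
(-20, 10) — d to each: N0:32, N1:8, N2:15, N3:68, N4:12, N5:30 → nearest is N1
(-17, -5) — d to each: N0:28, N1:20, N2:13, N3:50, N4:8, N5:12 → nearest is N4
1 of the 3 points has N5 as nearest.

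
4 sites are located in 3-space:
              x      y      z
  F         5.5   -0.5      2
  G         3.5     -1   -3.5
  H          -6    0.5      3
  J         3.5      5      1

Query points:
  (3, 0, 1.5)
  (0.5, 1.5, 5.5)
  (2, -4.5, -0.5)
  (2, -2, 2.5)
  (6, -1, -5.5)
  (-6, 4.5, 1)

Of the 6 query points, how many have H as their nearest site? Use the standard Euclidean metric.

(3, 0, 1.5) — d² to each: F:6.75, G:26.25, H:83.5, J:25.5 → nearest is F
(0.5, 1.5, 5.5) — d² to each: F:41.25, G:96.25, H:49.5, J:41.5 → nearest is F
(2, -4.5, -0.5) — d² to each: F:34.5, G:23.5, H:101.25, J:94.75 → nearest is G
(2, -2, 2.5) — d² to each: F:14.75, G:39.25, H:70.5, J:53.5 → nearest is F
(6, -1, -5.5) — d² to each: F:56.75, G:10.25, H:218.5, J:84.5 → nearest is G
(-6, 4.5, 1) — d² to each: F:158.25, G:140.75, H:20, J:90.5 → nearest is H
1 of the 6 points has H as nearest.

1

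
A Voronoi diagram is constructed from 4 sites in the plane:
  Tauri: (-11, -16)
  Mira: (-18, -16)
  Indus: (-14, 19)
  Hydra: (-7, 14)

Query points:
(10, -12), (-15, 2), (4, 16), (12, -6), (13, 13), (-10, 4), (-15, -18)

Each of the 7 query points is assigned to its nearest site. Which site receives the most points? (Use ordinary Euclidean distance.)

(10, -12) — d² to each: Tauri:457, Mira:800, Indus:1537, Hydra:965 → nearest is Tauri
(-15, 2) — d² to each: Tauri:340, Mira:333, Indus:290, Hydra:208 → nearest is Hydra
(4, 16) — d² to each: Tauri:1249, Mira:1508, Indus:333, Hydra:125 → nearest is Hydra
(12, -6) — d² to each: Tauri:629, Mira:1000, Indus:1301, Hydra:761 → nearest is Tauri
(13, 13) — d² to each: Tauri:1417, Mira:1802, Indus:765, Hydra:401 → nearest is Hydra
(-10, 4) — d² to each: Tauri:401, Mira:464, Indus:241, Hydra:109 → nearest is Hydra
(-15, -18) — d² to each: Tauri:20, Mira:13, Indus:1370, Hydra:1088 → nearest is Mira
Tally — Tauri:2, Mira:1, Hydra:4. Hydra captures the most (4).

Hydra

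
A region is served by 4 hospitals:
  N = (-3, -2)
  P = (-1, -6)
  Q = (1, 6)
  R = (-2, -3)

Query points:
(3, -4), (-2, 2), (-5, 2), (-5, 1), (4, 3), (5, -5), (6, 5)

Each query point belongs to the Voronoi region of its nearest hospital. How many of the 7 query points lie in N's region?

(3, -4) — d² to each: N:40, P:20, Q:104, R:26 → nearest is P
(-2, 2) — d² to each: N:17, P:65, Q:25, R:25 → nearest is N
(-5, 2) — d² to each: N:20, P:80, Q:52, R:34 → nearest is N
(-5, 1) — d² to each: N:13, P:65, Q:61, R:25 → nearest is N
(4, 3) — d² to each: N:74, P:106, Q:18, R:72 → nearest is Q
(5, -5) — d² to each: N:73, P:37, Q:137, R:53 → nearest is P
(6, 5) — d² to each: N:130, P:170, Q:26, R:128 → nearest is Q
3 of the 7 points have N as nearest.

3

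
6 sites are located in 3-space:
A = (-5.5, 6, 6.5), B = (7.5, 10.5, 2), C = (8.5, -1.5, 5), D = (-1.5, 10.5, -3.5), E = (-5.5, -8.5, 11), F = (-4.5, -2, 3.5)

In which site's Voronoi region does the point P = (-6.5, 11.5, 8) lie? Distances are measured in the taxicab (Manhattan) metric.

d(P,A) = |-6.5−(-5.5)| + |11.5−6| + |8−6.5| = 1 + 5.5 + 1.5 = 8
d(P,B) = |-6.5−7.5| + |11.5−10.5| + |8−2| = 14 + 1 + 6 = 21
d(P,C) = |-6.5−8.5| + |11.5−(-1.5)| + |8−5| = 15 + 13 + 3 = 31
d(P,D) = |-6.5−(-1.5)| + |11.5−10.5| + |8−(-3.5)| = 5 + 1 + 11.5 = 17.5
d(P,E) = |-6.5−(-5.5)| + |11.5−(-8.5)| + |8−11| = 1 + 20 + 3 = 24
d(P,F) = |-6.5−(-4.5)| + |11.5−(-2)| + |8−3.5| = 2 + 13.5 + 4.5 = 20
Minimum is at A.

A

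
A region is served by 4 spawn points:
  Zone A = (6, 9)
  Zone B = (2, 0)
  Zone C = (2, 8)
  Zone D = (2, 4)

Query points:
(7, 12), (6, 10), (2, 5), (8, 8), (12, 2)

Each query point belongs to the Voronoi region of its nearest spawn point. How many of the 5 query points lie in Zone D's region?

1

(7, 12) — d² to each: Zone A:10, Zone B:169, Zone C:41, Zone D:89 → nearest is Zone A
(6, 10) — d² to each: Zone A:1, Zone B:116, Zone C:20, Zone D:52 → nearest is Zone A
(2, 5) — d² to each: Zone A:32, Zone B:25, Zone C:9, Zone D:1 → nearest is Zone D
(8, 8) — d² to each: Zone A:5, Zone B:100, Zone C:36, Zone D:52 → nearest is Zone A
(12, 2) — d² to each: Zone A:85, Zone B:104, Zone C:136, Zone D:104 → nearest is Zone A
1 of the 5 points has Zone D as nearest.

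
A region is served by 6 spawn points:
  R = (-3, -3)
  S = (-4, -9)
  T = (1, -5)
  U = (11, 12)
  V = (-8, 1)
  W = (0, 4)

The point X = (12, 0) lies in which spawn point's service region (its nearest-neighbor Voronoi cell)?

Since √ is increasing, it suffices to compare squared distances:
|XR|² = (12−(-3))² + (0−(-3))² = 225 + 9 = 234
|XS|² = (12−(-4))² + (0−(-9))² = 256 + 81 = 337
|XT|² = (12−1)² + (0−(-5))² = 121 + 25 = 146
|XU|² = (12−11)² + (0−12)² = 1 + 144 = 145
|XV|² = (12−(-8))² + (0−1)² = 400 + 1 = 401
|XW|² = (12−0)² + (0−4)² = 144 + 16 = 160
The smallest is to U, so X lies in the Voronoi region of U.

U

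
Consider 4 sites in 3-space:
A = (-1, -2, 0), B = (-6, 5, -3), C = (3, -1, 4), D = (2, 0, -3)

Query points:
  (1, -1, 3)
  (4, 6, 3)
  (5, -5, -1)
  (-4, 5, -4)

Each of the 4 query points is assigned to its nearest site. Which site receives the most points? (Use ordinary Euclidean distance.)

C

(1, -1, 3) — d² to each: A:14, B:121, C:5, D:38 → nearest is C
(4, 6, 3) — d² to each: A:98, B:137, C:51, D:76 → nearest is C
(5, -5, -1) — d² to each: A:46, B:225, C:45, D:38 → nearest is D
(-4, 5, -4) — d² to each: A:74, B:5, C:149, D:62 → nearest is B
Tally — B:1, C:2, D:1. C captures the most (2).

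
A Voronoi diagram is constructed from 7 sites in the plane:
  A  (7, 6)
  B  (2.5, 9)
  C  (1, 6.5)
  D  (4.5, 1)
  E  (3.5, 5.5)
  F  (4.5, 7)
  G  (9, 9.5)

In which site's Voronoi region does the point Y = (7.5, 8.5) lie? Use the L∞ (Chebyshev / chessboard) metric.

d(Y,A) = max(0.5, 2.5) = 2.5
d(Y,B) = max(5, 0.5) = 5
d(Y,C) = max(6.5, 2) = 6.5
d(Y,D) = max(3, 7.5) = 7.5
d(Y,E) = max(4, 3) = 4
d(Y,F) = max(3, 1.5) = 3
d(Y,G) = max(1.5, 1) = 1.5
The smallest is to G, so Y lies in the Voronoi region of G.

G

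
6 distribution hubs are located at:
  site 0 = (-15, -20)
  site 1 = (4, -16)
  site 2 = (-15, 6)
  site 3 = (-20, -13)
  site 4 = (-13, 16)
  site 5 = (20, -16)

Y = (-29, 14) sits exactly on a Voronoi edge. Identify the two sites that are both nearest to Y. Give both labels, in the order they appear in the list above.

Squared distances from Y to each site:
d²(Y, site 0) = (-29−(-15))² + (14−(-20))² = 196 + 1156 = 1352
d²(Y, site 1) = (-29−4)² + (14−(-16))² = 1089 + 900 = 1989
d²(Y, site 2) = (-29−(-15))² + (14−6)² = 196 + 64 = 260
d²(Y, site 3) = (-29−(-20))² + (14−(-13))² = 81 + 729 = 810
d²(Y, site 4) = (-29−(-13))² + (14−16)² = 256 + 4 = 260
d²(Y, site 5) = (-29−20)² + (14−(-16))² = 2401 + 900 = 3301
Y is equidistant from site 2 and site 4 (both at squared distance 260), and every other site is strictly farther — so Y lies on the site 2–site 4 Voronoi edge.

site 2 and site 4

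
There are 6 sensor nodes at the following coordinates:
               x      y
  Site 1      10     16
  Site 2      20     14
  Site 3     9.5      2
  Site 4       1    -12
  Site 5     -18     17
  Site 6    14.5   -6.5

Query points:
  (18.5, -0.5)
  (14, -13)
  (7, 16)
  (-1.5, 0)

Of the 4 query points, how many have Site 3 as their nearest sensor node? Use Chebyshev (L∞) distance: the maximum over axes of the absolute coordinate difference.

(18.5, -0.5) — d to each: Site 1:16.5, Site 2:14.5, Site 3:9, Site 4:17.5, Site 5:36.5, Site 6:6 → nearest is Site 6
(14, -13) — d to each: Site 1:29, Site 2:27, Site 3:15, Site 4:13, Site 5:32, Site 6:6.5 → nearest is Site 6
(7, 16) — d to each: Site 1:3, Site 2:13, Site 3:14, Site 4:28, Site 5:25, Site 6:22.5 → nearest is Site 1
(-1.5, 0) — d to each: Site 1:16, Site 2:21.5, Site 3:11, Site 4:12, Site 5:17, Site 6:16 → nearest is Site 3
1 of the 4 points has Site 3 as nearest.

1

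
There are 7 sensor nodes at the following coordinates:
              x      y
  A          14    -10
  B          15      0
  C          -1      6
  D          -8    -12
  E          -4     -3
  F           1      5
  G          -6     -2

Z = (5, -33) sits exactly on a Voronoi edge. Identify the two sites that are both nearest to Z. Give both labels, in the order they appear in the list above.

Squared distances from Z to each site:
|ZA|² = (5−14)² + (-33−(-10))² = 81 + 529 = 610
|ZB|² = (5−15)² + (-33−0)² = 100 + 1089 = 1189
|ZC|² = (5−(-1))² + (-33−6)² = 36 + 1521 = 1557
|ZD|² = (5−(-8))² + (-33−(-12))² = 169 + 441 = 610
|ZE|² = (5−(-4))² + (-33−(-3))² = 81 + 900 = 981
|ZF|² = (5−1)² + (-33−5)² = 16 + 1444 = 1460
|ZG|² = (5−(-6))² + (-33−(-2))² = 121 + 961 = 1082
Z is equidistant from A and D (both at squared distance 610), and every other site is strictly farther — so Z lies on the A–D Voronoi edge.

A and D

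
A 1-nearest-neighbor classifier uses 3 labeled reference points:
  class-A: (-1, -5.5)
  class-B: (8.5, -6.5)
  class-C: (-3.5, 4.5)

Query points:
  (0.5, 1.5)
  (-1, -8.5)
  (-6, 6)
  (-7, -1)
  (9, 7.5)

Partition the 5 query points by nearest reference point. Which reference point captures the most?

class-C

(0.5, 1.5) — d² to each: class-A:51.25, class-B:128, class-C:25 → nearest is class-C
(-1, -8.5) — d² to each: class-A:9, class-B:94.25, class-C:175.25 → nearest is class-A
(-6, 6) — d² to each: class-A:157.25, class-B:366.5, class-C:8.5 → nearest is class-C
(-7, -1) — d² to each: class-A:56.25, class-B:270.5, class-C:42.5 → nearest is class-C
(9, 7.5) — d² to each: class-A:269, class-B:196.25, class-C:165.25 → nearest is class-C
Tally — class-A:1, class-C:4. class-C captures the most (4).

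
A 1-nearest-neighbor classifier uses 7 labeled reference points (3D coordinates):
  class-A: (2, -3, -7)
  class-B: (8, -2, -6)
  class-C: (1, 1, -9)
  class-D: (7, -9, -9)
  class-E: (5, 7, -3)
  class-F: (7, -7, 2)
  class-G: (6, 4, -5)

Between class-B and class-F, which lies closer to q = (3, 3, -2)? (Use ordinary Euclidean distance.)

class-B

Compare squared distances:
d²(q, class-B) = (3−8)² + (3−(-2))² + (-2−(-6))² = 25 + 25 + 16 = 66
d²(q, class-F) = (3−7)² + (3−(-7))² + (-2−2)² = 16 + 100 + 16 = 132
66 < 132, so class-B is closer.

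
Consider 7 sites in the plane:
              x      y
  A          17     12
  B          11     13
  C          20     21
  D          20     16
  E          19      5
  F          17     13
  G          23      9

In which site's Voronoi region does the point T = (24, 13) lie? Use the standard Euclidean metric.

G

Compare squared distances (the ordering matches that of the actual distances):
|TA|² = (24−17)² + (13−12)² = 49 + 1 = 50
|TB|² = (24−11)² + (13−13)² = 169 + 0 = 169
|TC|² = (24−20)² + (13−21)² = 16 + 64 = 80
|TD|² = (24−20)² + (13−16)² = 16 + 9 = 25
|TE|² = (24−19)² + (13−5)² = 25 + 64 = 89
|TF|² = (24−17)² + (13−13)² = 49 + 0 = 49
|TG|² = (24−23)² + (13−9)² = 1 + 16 = 17
Minimum is at G.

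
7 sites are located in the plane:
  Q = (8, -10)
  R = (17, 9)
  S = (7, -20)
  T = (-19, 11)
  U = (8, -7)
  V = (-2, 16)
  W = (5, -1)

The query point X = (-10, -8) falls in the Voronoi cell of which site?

W

Since √ is increasing, it suffices to compare squared distances:
|XQ|² = 324 + 4 = 328
|XR|² = 729 + 289 = 1018
|XS|² = 289 + 144 = 433
|XT|² = 81 + 361 = 442
|XU|² = 324 + 1 = 325
|XV|² = 64 + 576 = 640
|XW|² = 225 + 49 = 274
Minimum is at W.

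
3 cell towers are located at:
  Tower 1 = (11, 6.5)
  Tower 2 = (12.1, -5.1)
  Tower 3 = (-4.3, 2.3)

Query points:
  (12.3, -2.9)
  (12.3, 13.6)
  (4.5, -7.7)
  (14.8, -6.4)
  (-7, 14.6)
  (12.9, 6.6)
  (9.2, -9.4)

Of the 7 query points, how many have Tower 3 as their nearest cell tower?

1

(12.3, -2.9) — d² to each: Tower 1:90.05, Tower 2:4.88, Tower 3:302.6 → nearest is Tower 2
(12.3, 13.6) — d² to each: Tower 1:52.1, Tower 2:349.73, Tower 3:403.25 → nearest is Tower 1
(4.5, -7.7) — d² to each: Tower 1:243.89, Tower 2:64.52, Tower 3:177.44 → nearest is Tower 2
(14.8, -6.4) — d² to each: Tower 1:180.85, Tower 2:8.98, Tower 3:440.5 → nearest is Tower 2
(-7, 14.6) — d² to each: Tower 1:389.61, Tower 2:752.9, Tower 3:158.58 → nearest is Tower 3
(12.9, 6.6) — d² to each: Tower 1:3.62, Tower 2:137.53, Tower 3:314.33 → nearest is Tower 1
(9.2, -9.4) — d² to each: Tower 1:256.05, Tower 2:26.9, Tower 3:319.14 → nearest is Tower 2
1 of the 7 points has Tower 3 as nearest.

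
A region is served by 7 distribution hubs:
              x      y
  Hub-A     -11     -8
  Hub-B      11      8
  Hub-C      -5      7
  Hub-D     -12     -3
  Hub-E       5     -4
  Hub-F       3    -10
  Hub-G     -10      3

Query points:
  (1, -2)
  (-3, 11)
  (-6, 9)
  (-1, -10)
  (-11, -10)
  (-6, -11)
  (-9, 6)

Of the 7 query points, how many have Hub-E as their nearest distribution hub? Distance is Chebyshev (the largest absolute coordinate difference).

(1, -2) — d to each: Hub-A:12, Hub-B:10, Hub-C:9, Hub-D:13, Hub-E:4, Hub-F:8, Hub-G:11 → nearest is Hub-E
(-3, 11) — d to each: Hub-A:19, Hub-B:14, Hub-C:4, Hub-D:14, Hub-E:15, Hub-F:21, Hub-G:8 → nearest is Hub-C
(-6, 9) — d to each: Hub-A:17, Hub-B:17, Hub-C:2, Hub-D:12, Hub-E:13, Hub-F:19, Hub-G:6 → nearest is Hub-C
(-1, -10) — d to each: Hub-A:10, Hub-B:18, Hub-C:17, Hub-D:11, Hub-E:6, Hub-F:4, Hub-G:13 → nearest is Hub-F
(-11, -10) — d to each: Hub-A:2, Hub-B:22, Hub-C:17, Hub-D:7, Hub-E:16, Hub-F:14, Hub-G:13 → nearest is Hub-A
(-6, -11) — d to each: Hub-A:5, Hub-B:19, Hub-C:18, Hub-D:8, Hub-E:11, Hub-F:9, Hub-G:14 → nearest is Hub-A
(-9, 6) — d to each: Hub-A:14, Hub-B:20, Hub-C:4, Hub-D:9, Hub-E:14, Hub-F:16, Hub-G:3 → nearest is Hub-G
1 of the 7 points has Hub-E as nearest.

1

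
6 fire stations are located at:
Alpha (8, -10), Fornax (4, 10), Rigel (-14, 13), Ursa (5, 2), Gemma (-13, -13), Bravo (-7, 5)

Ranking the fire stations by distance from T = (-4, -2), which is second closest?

Compare squared distances (the ordering matches that of the actual distances):
d²(T, Alpha) = (-4−8)² + (-2−(-10))² = 144 + 64 = 208
d²(T, Fornax) = (-4−4)² + (-2−10)² = 64 + 144 = 208
d²(T, Rigel) = (-4−(-14))² + (-2−13)² = 100 + 225 = 325
d²(T, Ursa) = (-4−5)² + (-2−2)² = 81 + 16 = 97
d²(T, Gemma) = (-4−(-13))² + (-2−(-13))² = 81 + 121 = 202
d²(T, Bravo) = (-4−(-7))² + (-2−5)² = 9 + 49 = 58
Sorted ascending: Bravo, Ursa, Gemma, … — the second-nearest is Ursa.

Ursa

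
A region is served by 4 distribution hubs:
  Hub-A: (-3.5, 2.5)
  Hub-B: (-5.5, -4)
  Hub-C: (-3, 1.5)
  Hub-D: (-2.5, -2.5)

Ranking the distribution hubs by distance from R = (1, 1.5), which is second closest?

Compare squared distances (the ordering matches that of the actual distances):
d²(R, Hub-A) = (1−(-3.5))² + (1.5−2.5)² = 20.25 + 1 = 21.25
d²(R, Hub-B) = (1−(-5.5))² + (1.5−(-4))² = 42.25 + 30.25 = 72.5
d²(R, Hub-C) = (1−(-3))² + (1.5−1.5)² = 16 + 0 = 16
d²(R, Hub-D) = (1−(-2.5))² + (1.5−(-2.5))² = 12.25 + 16 = 28.25
Sorted ascending: Hub-C, Hub-A, Hub-D, … — the second-nearest is Hub-A.

Hub-A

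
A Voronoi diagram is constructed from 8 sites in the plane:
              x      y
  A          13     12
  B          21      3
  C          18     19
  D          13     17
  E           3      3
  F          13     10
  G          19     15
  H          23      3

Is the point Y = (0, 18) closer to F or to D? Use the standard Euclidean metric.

Compare squared distances:
|YF|² = (0−13)² + (18−10)² = 169 + 64 = 233
|YD|² = (0−13)² + (18−17)² = 169 + 1 = 170
233 > 170, so D is closer.

D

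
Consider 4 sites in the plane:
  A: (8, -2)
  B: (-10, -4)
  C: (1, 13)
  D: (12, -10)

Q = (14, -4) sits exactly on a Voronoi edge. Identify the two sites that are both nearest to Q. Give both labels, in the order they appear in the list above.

Squared distances from Q to each site:
|QA|² = (14−8)² + (-4−(-2))² = 36 + 4 = 40
|QB|² = (14−(-10))² + (-4−(-4))² = 576 + 0 = 576
|QC|² = (14−1)² + (-4−13)² = 169 + 289 = 458
|QD|² = (14−12)² + (-4−(-10))² = 4 + 36 = 40
Q is equidistant from A and D (both at squared distance 40), and every other site is strictly farther — so Q lies on the A–D Voronoi edge.

A and D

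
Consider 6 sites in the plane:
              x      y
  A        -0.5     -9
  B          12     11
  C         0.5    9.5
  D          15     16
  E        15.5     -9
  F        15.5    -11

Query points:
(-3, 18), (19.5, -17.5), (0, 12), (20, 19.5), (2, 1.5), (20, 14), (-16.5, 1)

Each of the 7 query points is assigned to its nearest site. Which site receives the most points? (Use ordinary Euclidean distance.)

(-3, 18) — d² to each: A:735.25, B:274, C:84.5, D:328, E:1071.25, F:1183.25 → nearest is C
(19.5, -17.5) — d² to each: A:472.25, B:868.5, C:1090, D:1142.5, E:88.25, F:58.25 → nearest is F
(0, 12) — d² to each: A:441.25, B:145, C:6.5, D:241, E:681.25, F:769.25 → nearest is C
(20, 19.5) — d² to each: A:1232.5, B:136.25, C:480.25, D:37.25, E:832.5, F:950.5 → nearest is D
(2, 1.5) — d² to each: A:116.5, B:190.25, C:66.25, D:379.25, E:292.5, F:338.5 → nearest is C
(20, 14) — d² to each: A:949.25, B:73, C:400.5, D:29, E:549.25, F:645.25 → nearest is D
(-16.5, 1) — d² to each: A:356, B:912.25, C:361.25, D:1217.25, E:1124, F:1168 → nearest is A
Tally — A:1, C:3, D:2, F:1. C captures the most (3).

C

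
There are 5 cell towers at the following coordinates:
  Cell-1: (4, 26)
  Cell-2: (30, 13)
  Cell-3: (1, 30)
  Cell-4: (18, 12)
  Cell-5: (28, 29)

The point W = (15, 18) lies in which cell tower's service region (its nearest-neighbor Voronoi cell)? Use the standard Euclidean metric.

Since √ is increasing, it suffices to compare squared distances:
d²(W, Cell-1) = 121 + 64 = 185
d²(W, Cell-2) = 225 + 25 = 250
d²(W, Cell-3) = 196 + 144 = 340
d²(W, Cell-4) = 9 + 36 = 45
d²(W, Cell-5) = 169 + 121 = 290
Cell-4 is nearest.

Cell-4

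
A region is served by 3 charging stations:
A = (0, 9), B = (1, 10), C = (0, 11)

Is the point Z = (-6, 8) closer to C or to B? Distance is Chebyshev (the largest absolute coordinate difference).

d(Z,C) = max(6, 3) = 6
d(Z,B) = max(7, 2) = 7
6 < 7, so C is closer.

C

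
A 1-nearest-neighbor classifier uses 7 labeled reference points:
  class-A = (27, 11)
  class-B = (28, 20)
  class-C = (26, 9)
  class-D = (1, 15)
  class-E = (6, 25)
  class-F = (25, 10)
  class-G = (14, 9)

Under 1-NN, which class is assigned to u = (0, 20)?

Squared Euclidean distances:
d²(u, class-A) = (0−27)² + (20−11)² = 729 + 81 = 810
d²(u, class-B) = (0−28)² + (20−20)² = 784 + 0 = 784
d²(u, class-C) = (0−26)² + (20−9)² = 676 + 121 = 797
d²(u, class-D) = (0−1)² + (20−15)² = 1 + 25 = 26
d²(u, class-E) = (0−6)² + (20−25)² = 36 + 25 = 61
d²(u, class-F) = (0−25)² + (20−10)² = 625 + 100 = 725
d²(u, class-G) = (0−14)² + (20−9)² = 196 + 121 = 317
The smallest is to class-D, so u lies in the Voronoi region of class-D.

class-D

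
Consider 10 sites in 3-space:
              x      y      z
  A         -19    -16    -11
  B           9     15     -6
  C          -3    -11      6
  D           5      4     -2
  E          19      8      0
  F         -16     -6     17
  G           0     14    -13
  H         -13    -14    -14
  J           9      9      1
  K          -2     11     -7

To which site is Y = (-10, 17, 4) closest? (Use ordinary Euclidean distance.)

Squared Euclidean distances:
|YA|² = (-10−(-19))² + (17−(-16))² + (4−(-11))² = 81 + 1089 + 225 = 1395
|YB|² = (-10−9)² + (17−15)² + (4−(-6))² = 361 + 4 + 100 = 465
|YC|² = (-10−(-3))² + (17−(-11))² + (4−6)² = 49 + 784 + 4 = 837
|YD|² = (-10−5)² + (17−4)² + (4−(-2))² = 225 + 169 + 36 = 430
|YE|² = (-10−19)² + (17−8)² + (4−0)² = 841 + 81 + 16 = 938
|YF|² = (-10−(-16))² + (17−(-6))² + (4−17)² = 36 + 529 + 169 = 734
|YG|² = (-10−0)² + (17−14)² + (4−(-13))² = 100 + 9 + 289 = 398
|YH|² = (-10−(-13))² + (17−(-14))² + (4−(-14))² = 9 + 961 + 324 = 1294
|YJ|² = (-10−9)² + (17−9)² + (4−1)² = 361 + 64 + 9 = 434
|YK|² = (-10−(-2))² + (17−11)² + (4−(-7))² = 64 + 36 + 121 = 221
Minimum is at K.

K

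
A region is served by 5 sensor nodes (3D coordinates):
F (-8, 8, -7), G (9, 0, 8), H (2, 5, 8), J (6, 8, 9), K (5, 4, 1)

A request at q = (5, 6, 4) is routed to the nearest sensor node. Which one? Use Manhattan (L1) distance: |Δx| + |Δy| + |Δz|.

d(q,F) = |5−(-8)| + |6−8| + |4−(-7)| = 13 + 2 + 11 = 26
d(q,G) = |5−9| + |6−0| + |4−8| = 4 + 6 + 4 = 14
d(q,H) = |5−2| + |6−5| + |4−8| = 3 + 1 + 4 = 8
d(q,J) = |5−6| + |6−8| + |4−9| = 1 + 2 + 5 = 8
d(q,K) = |5−5| + |6−4| + |4−1| = 0 + 2 + 3 = 5
Minimum is at K.

K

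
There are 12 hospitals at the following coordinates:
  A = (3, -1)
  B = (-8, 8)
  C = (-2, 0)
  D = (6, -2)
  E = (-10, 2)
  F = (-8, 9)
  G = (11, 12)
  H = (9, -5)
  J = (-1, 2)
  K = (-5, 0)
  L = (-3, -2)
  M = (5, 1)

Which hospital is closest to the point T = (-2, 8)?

B

Squared Euclidean distances:
|TA|² = 25 + 81 = 106
|TB|² = 36 + 0 = 36
|TC|² = 0 + 64 = 64
|TD|² = 64 + 100 = 164
|TE|² = 64 + 36 = 100
|TF|² = 36 + 1 = 37
|TG|² = 169 + 16 = 185
|TH|² = 121 + 169 = 290
|TJ|² = 1 + 36 = 37
|TK|² = 9 + 64 = 73
|TL|² = 1 + 100 = 101
|TM|² = 49 + 49 = 98
B is nearest.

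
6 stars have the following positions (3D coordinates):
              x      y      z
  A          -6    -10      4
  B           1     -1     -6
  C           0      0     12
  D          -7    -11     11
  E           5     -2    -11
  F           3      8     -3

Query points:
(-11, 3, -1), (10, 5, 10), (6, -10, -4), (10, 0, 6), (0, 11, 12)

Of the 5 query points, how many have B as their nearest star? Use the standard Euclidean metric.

(-11, 3, -1) — d² to each: A:219, B:185, C:299, D:356, E:381, F:225 → nearest is B
(10, 5, 10) — d² to each: A:517, B:373, C:129, D:546, E:515, F:227 → nearest is C
(6, -10, -4) — d² to each: A:208, B:110, C:392, D:395, E:114, F:334 → nearest is B
(10, 0, 6) — d² to each: A:360, B:226, C:136, D:435, E:318, F:194 → nearest is C
(0, 11, 12) — d² to each: A:541, B:469, C:121, D:534, E:723, F:243 → nearest is C
2 of the 5 points have B as nearest.

2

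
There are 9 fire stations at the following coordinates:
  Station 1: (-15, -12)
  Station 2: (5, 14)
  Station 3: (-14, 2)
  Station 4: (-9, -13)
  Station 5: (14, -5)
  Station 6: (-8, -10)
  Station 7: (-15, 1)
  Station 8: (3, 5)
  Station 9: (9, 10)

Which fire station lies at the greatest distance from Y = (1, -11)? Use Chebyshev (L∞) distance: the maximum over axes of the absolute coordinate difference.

Station 2

d(Y, Station 1) = max(16, 1) = 16
d(Y, Station 2) = max(4, 25) = 25
d(Y, Station 3) = max(15, 13) = 15
d(Y, Station 4) = max(10, 2) = 10
d(Y, Station 5) = max(13, 6) = 13
d(Y, Station 6) = max(9, 1) = 9
d(Y, Station 7) = max(16, 12) = 16
d(Y, Station 8) = max(2, 16) = 16
d(Y, Station 9) = max(8, 21) = 21
The largest is to Station 2.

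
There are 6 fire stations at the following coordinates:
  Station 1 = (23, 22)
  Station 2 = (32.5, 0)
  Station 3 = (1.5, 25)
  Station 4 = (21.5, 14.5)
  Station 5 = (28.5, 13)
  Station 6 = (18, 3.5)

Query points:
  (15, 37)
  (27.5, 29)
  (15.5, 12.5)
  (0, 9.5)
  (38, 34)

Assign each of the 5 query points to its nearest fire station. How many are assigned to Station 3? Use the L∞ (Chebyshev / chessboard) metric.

2

(15, 37) — d to each: Station 1:15, Station 2:37, Station 3:13.5, Station 4:22.5, Station 5:24, Station 6:33.5 → nearest is Station 3
(27.5, 29) — d to each: Station 1:7, Station 2:29, Station 3:26, Station 4:14.5, Station 5:16, Station 6:25.5 → nearest is Station 1
(15.5, 12.5) — d to each: Station 1:9.5, Station 2:17, Station 3:14, Station 4:6, Station 5:13, Station 6:9 → nearest is Station 4
(0, 9.5) — d to each: Station 1:23, Station 2:32.5, Station 3:15.5, Station 4:21.5, Station 5:28.5, Station 6:18 → nearest is Station 3
(38, 34) — d to each: Station 1:15, Station 2:34, Station 3:36.5, Station 4:19.5, Station 5:21, Station 6:30.5 → nearest is Station 1
2 of the 5 points have Station 3 as nearest.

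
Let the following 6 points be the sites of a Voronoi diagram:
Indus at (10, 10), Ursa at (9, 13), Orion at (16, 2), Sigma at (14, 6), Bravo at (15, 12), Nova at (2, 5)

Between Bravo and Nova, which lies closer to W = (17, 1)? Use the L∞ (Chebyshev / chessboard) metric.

Bravo

d(W, Bravo) = max(2, 11) = 11
d(W, Nova) = max(15, 4) = 15
11 < 15, so Bravo is closer.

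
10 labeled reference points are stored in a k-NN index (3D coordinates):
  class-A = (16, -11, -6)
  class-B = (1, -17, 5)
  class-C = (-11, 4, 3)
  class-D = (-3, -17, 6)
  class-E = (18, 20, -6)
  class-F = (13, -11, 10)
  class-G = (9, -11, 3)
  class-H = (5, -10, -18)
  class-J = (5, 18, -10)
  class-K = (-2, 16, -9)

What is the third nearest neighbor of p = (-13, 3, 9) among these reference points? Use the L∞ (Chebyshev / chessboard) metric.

d(p, class-A) = max(29, 14, 15) = 29
d(p, class-B) = max(14, 20, 4) = 20
d(p, class-C) = max(2, 1, 6) = 6
d(p, class-D) = max(10, 20, 3) = 20
d(p, class-E) = max(31, 17, 15) = 31
d(p, class-F) = max(26, 14, 1) = 26
d(p, class-G) = max(22, 14, 6) = 22
d(p, class-H) = max(18, 13, 27) = 27
d(p, class-J) = max(18, 15, 19) = 19
d(p, class-K) = max(11, 13, 18) = 18
Sorted ascending: class-C, class-K, class-J, class-B, … — the third-nearest is class-J.

class-J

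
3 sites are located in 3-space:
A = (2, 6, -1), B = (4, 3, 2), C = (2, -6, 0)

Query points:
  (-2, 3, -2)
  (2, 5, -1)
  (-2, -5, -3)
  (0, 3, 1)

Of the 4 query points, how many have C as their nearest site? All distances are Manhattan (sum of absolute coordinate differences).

(-2, 3, -2) — d to each: A:8, B:10, C:15 → nearest is A
(2, 5, -1) — d to each: A:1, B:7, C:12 → nearest is A
(-2, -5, -3) — d to each: A:17, B:19, C:8 → nearest is C
(0, 3, 1) — d to each: A:7, B:5, C:12 → nearest is B
1 of the 4 points has C as nearest.

1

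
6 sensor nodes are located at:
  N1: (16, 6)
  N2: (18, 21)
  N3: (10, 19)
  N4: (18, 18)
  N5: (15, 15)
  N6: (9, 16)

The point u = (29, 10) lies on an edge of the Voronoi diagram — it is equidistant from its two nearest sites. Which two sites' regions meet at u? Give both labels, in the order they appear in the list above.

N1 and N4

Squared distances from u to each site:
|uN1|² = (29−16)² + (10−6)² = 169 + 16 = 185
|uN2|² = (29−18)² + (10−21)² = 121 + 121 = 242
|uN3|² = (29−10)² + (10−19)² = 361 + 81 = 442
|uN4|² = (29−18)² + (10−18)² = 121 + 64 = 185
|uN5|² = (29−15)² + (10−15)² = 196 + 25 = 221
|uN6|² = (29−9)² + (10−16)² = 400 + 36 = 436
u is equidistant from N1 and N4 (both at squared distance 185), and every other site is strictly farther — so u lies on the N1–N4 Voronoi edge.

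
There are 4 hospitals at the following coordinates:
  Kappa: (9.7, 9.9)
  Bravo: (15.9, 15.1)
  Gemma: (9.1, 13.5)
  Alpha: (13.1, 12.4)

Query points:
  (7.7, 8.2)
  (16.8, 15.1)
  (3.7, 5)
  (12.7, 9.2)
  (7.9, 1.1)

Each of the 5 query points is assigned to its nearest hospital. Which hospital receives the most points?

Kappa

(7.7, 8.2) — d² to each: Kappa:6.89, Bravo:114.85, Gemma:30.05, Alpha:46.8 → nearest is Kappa
(16.8, 15.1) — d² to each: Kappa:77.45, Bravo:0.81, Gemma:61.85, Alpha:20.98 → nearest is Bravo
(3.7, 5) — d² to each: Kappa:60.01, Bravo:250.85, Gemma:101.41, Alpha:143.12 → nearest is Kappa
(12.7, 9.2) — d² to each: Kappa:9.49, Bravo:45.05, Gemma:31.45, Alpha:10.4 → nearest is Kappa
(7.9, 1.1) — d² to each: Kappa:80.68, Bravo:260, Gemma:155.2, Alpha:154.73 → nearest is Kappa
Tally — Kappa:4, Bravo:1. Kappa captures the most (4).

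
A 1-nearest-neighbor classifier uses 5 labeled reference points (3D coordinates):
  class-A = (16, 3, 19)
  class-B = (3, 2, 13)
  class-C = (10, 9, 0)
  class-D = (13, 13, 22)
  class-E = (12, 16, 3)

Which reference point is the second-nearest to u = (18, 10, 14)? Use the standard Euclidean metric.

class-D

Compare squared distances (the ordering matches that of the actual distances):
d²(u, class-A) = (18−16)² + (10−3)² + (14−19)² = 4 + 49 + 25 = 78
d²(u, class-B) = (18−3)² + (10−2)² + (14−13)² = 225 + 64 + 1 = 290
d²(u, class-C) = (18−10)² + (10−9)² + (14−0)² = 64 + 1 + 196 = 261
d²(u, class-D) = (18−13)² + (10−13)² + (14−22)² = 25 + 9 + 64 = 98
d²(u, class-E) = (18−12)² + (10−16)² + (14−3)² = 36 + 36 + 121 = 193
Sorted ascending: class-A, class-D, class-E, … — the second-nearest is class-D.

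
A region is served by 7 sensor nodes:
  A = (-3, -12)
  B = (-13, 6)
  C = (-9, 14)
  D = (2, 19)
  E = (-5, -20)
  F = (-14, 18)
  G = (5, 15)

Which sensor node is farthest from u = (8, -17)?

Since √ is increasing, it suffices to compare squared distances:
|uA|² = 121 + 25 = 146
|uB|² = 441 + 529 = 970
|uC|² = 289 + 961 = 1250
|uD|² = 36 + 1296 = 1332
|uE|² = 169 + 9 = 178
|uF|² = 484 + 1225 = 1709
|uG|² = 9 + 1024 = 1033
The largest is to F.

F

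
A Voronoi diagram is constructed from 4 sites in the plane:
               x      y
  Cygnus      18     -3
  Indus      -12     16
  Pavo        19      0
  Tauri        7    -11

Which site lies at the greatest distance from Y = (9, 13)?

Compare squared distances (the ordering matches that of the actual distances):
d²(Y, Cygnus) = (9−18)² + (13−(-3))² = 81 + 256 = 337
d²(Y, Indus) = (9−(-12))² + (13−16)² = 441 + 9 = 450
d²(Y, Pavo) = (9−19)² + (13−0)² = 100 + 169 = 269
d²(Y, Tauri) = (9−7)² + (13−(-11))² = 4 + 576 = 580
The largest is to Tauri.

Tauri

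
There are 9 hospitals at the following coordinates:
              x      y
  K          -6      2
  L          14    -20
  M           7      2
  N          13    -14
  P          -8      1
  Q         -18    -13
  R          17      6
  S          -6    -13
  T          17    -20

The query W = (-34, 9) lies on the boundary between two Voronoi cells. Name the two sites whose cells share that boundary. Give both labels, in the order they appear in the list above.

Squared distances from W to each site:
|WK|² = (-34−(-6))² + (9−2)² = 784 + 49 = 833
|WL|² = (-34−14)² + (9−(-20))² = 2304 + 841 = 3145
|WM|² = (-34−7)² + (9−2)² = 1681 + 49 = 1730
|WN|² = (-34−13)² + (9−(-14))² = 2209 + 529 = 2738
|WP|² = (-34−(-8))² + (9−1)² = 676 + 64 = 740
|WQ|² = (-34−(-18))² + (9−(-13))² = 256 + 484 = 740
|WR|² = (-34−17)² + (9−6)² = 2601 + 9 = 2610
|WS|² = (-34−(-6))² + (9−(-13))² = 784 + 484 = 1268
|WT|² = (-34−17)² + (9−(-20))² = 2601 + 841 = 3442
W is equidistant from P and Q (both at squared distance 740), and every other site is strictly farther — so W lies on the P–Q Voronoi edge.

P and Q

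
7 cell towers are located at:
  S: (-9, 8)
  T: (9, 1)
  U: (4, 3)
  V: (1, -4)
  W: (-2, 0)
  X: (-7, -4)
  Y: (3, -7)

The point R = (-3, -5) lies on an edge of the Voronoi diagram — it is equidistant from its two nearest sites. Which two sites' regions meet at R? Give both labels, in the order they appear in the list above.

V and X

Squared distances from R to each site:
|RS|² = (-3−(-9))² + (-5−8)² = 36 + 169 = 205
|RT|² = (-3−9)² + (-5−1)² = 144 + 36 = 180
|RU|² = (-3−4)² + (-5−3)² = 49 + 64 = 113
|RV|² = (-3−1)² + (-5−(-4))² = 16 + 1 = 17
|RW|² = (-3−(-2))² + (-5−0)² = 1 + 25 = 26
|RX|² = (-3−(-7))² + (-5−(-4))² = 16 + 1 = 17
|RY|² = (-3−3)² + (-5−(-7))² = 36 + 4 = 40
R is equidistant from V and X (both at squared distance 17), and every other site is strictly farther — so R lies on the V–X Voronoi edge.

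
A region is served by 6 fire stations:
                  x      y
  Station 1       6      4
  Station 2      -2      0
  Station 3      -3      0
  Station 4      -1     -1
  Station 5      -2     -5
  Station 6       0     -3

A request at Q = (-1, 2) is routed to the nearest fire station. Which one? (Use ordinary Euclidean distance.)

Station 2

Since √ is increasing, it suffices to compare squared distances:
d²(Q, Station 1) = (-1−6)² + (2−4)² = 49 + 4 = 53
d²(Q, Station 2) = (-1−(-2))² + (2−0)² = 1 + 4 = 5
d²(Q, Station 3) = (-1−(-3))² + (2−0)² = 4 + 4 = 8
d²(Q, Station 4) = (-1−(-1))² + (2−(-1))² = 0 + 9 = 9
d²(Q, Station 5) = (-1−(-2))² + (2−(-5))² = 1 + 49 = 50
d²(Q, Station 6) = (-1−0)² + (2−(-3))² = 1 + 25 = 26
The smallest is to Station 2, so Q lies in the Voronoi region of Station 2.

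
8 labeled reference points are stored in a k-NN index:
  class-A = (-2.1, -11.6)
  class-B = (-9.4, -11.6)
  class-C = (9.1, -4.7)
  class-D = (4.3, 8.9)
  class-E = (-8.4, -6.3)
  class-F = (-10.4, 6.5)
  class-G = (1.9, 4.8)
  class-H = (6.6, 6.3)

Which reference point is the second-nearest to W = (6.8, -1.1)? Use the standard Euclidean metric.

Compare squared distances (the ordering matches that of the actual distances):
d²(W, class-A) = 79.21 + 110.25 = 189.46
d²(W, class-B) = 262.44 + 110.25 = 372.69
d²(W, class-C) = 5.29 + 12.96 = 18.25
d²(W, class-D) = 6.25 + 100 = 106.25
d²(W, class-E) = 231.04 + 27.04 = 258.08
d²(W, class-F) = 295.84 + 57.76 = 353.6
d²(W, class-G) = 24.01 + 34.81 = 58.82
d²(W, class-H) = 0.04 + 54.76 = 54.8
Sorted ascending: class-C, class-H, class-G, … — the second-nearest is class-H.

class-H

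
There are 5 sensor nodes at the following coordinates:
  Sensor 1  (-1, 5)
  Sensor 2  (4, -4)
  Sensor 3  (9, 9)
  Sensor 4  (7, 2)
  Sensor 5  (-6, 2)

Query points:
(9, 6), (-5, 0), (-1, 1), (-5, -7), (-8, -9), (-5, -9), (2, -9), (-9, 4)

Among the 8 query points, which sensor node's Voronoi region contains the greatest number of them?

(9, 6) — d² to each: Sensor 1:101, Sensor 2:125, Sensor 3:9, Sensor 4:20, Sensor 5:241 → nearest is Sensor 3
(-5, 0) — d² to each: Sensor 1:41, Sensor 2:97, Sensor 3:277, Sensor 4:148, Sensor 5:5 → nearest is Sensor 5
(-1, 1) — d² to each: Sensor 1:16, Sensor 2:50, Sensor 3:164, Sensor 4:65, Sensor 5:26 → nearest is Sensor 1
(-5, -7) — d² to each: Sensor 1:160, Sensor 2:90, Sensor 3:452, Sensor 4:225, Sensor 5:82 → nearest is Sensor 5
(-8, -9) — d² to each: Sensor 1:245, Sensor 2:169, Sensor 3:613, Sensor 4:346, Sensor 5:125 → nearest is Sensor 5
(-5, -9) — d² to each: Sensor 1:212, Sensor 2:106, Sensor 3:520, Sensor 4:265, Sensor 5:122 → nearest is Sensor 2
(2, -9) — d² to each: Sensor 1:205, Sensor 2:29, Sensor 3:373, Sensor 4:146, Sensor 5:185 → nearest is Sensor 2
(-9, 4) — d² to each: Sensor 1:65, Sensor 2:233, Sensor 3:349, Sensor 4:260, Sensor 5:13 → nearest is Sensor 5
Tally — Sensor 1:1, Sensor 2:2, Sensor 3:1, Sensor 5:4. Sensor 5 captures the most (4).

Sensor 5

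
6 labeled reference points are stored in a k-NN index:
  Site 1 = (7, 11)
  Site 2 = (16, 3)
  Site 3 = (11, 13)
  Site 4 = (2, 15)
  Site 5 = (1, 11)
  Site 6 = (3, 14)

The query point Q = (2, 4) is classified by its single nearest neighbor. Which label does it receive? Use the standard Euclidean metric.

Since √ is increasing, it suffices to compare squared distances:
d²(Q, Site 1) = (2−7)² + (4−11)² = 25 + 49 = 74
d²(Q, Site 2) = (2−16)² + (4−3)² = 196 + 1 = 197
d²(Q, Site 3) = (2−11)² + (4−13)² = 81 + 81 = 162
d²(Q, Site 4) = (2−2)² + (4−15)² = 0 + 121 = 121
d²(Q, Site 5) = (2−1)² + (4−11)² = 1 + 49 = 50
d²(Q, Site 6) = (2−3)² + (4−14)² = 1 + 100 = 101
Site 5 is nearest.

Site 5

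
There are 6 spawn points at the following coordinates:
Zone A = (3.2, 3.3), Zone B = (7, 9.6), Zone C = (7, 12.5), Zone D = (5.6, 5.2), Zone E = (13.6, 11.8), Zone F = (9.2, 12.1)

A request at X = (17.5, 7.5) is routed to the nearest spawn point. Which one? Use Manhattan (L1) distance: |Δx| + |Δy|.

d(X, Zone A) = 14.3 + 4.2 = 18.5
d(X, Zone B) = 10.5 + 2.1 = 12.6
d(X, Zone C) = 10.5 + 5 = 15.5
d(X, Zone D) = 11.9 + 2.3 = 14.2
d(X, Zone E) = 3.9 + 4.3 = 8.2
d(X, Zone F) = 8.3 + 4.6 = 12.9
Zone E is nearest.

Zone E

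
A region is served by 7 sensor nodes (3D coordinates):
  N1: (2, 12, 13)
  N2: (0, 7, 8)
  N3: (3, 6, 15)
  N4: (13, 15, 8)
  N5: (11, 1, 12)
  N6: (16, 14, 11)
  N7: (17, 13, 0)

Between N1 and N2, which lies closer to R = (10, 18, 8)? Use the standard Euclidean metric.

Compare squared distances:
|RN1|² = (10−2)² + (18−12)² + (8−13)² = 64 + 36 + 25 = 125
|RN2|² = (10−0)² + (18−7)² + (8−8)² = 100 + 121 + 0 = 221
125 < 221, so N1 is closer.

N1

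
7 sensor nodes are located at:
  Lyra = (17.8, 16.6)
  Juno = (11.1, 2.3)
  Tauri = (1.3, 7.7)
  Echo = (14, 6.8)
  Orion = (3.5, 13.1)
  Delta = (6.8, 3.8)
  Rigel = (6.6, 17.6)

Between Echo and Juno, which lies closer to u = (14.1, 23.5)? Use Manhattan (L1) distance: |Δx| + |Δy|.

d(u, Echo) = |14.1−14| + |23.5−6.8| = 0.1 + 16.7 = 16.8
d(u, Juno) = |14.1−11.1| + |23.5−2.3| = 3 + 21.2 = 24.2
16.8 < 24.2, so Echo is closer.

Echo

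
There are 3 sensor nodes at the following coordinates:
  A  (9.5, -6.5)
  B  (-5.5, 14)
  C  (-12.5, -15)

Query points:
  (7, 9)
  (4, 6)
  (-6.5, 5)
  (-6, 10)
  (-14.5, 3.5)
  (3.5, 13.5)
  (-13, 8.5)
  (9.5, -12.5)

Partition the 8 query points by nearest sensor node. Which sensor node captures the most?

(7, 9) — d² to each: A:246.5, B:181.25, C:956.25 → nearest is B
(4, 6) — d² to each: A:186.5, B:154.25, C:713.25 → nearest is B
(-6.5, 5) — d² to each: A:388.25, B:82, C:436 → nearest is B
(-6, 10) — d² to each: A:512.5, B:16.25, C:667.25 → nearest is B
(-14.5, 3.5) — d² to each: A:676, B:191.25, C:346.25 → nearest is B
(3.5, 13.5) — d² to each: A:436, B:81.25, C:1068.25 → nearest is B
(-13, 8.5) — d² to each: A:731.25, B:86.5, C:552.5 → nearest is B
(9.5, -12.5) — d² to each: A:36, B:927.25, C:490.25 → nearest is A
Tally — A:1, B:7. B captures the most (7).

B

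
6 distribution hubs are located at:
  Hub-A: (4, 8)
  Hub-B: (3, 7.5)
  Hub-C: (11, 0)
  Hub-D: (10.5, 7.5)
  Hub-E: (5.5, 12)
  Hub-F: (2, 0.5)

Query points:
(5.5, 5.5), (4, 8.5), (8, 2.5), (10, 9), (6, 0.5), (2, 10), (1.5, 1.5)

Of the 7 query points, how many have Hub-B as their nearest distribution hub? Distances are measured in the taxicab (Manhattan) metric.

1

(5.5, 5.5) — d to each: Hub-A:4, Hub-B:4.5, Hub-C:11, Hub-D:7, Hub-E:6.5, Hub-F:8.5 → nearest is Hub-A
(4, 8.5) — d to each: Hub-A:0.5, Hub-B:2, Hub-C:15.5, Hub-D:7.5, Hub-E:5, Hub-F:10 → nearest is Hub-A
(8, 2.5) — d to each: Hub-A:9.5, Hub-B:10, Hub-C:5.5, Hub-D:7.5, Hub-E:12, Hub-F:8 → nearest is Hub-C
(10, 9) — d to each: Hub-A:7, Hub-B:8.5, Hub-C:10, Hub-D:2, Hub-E:7.5, Hub-F:16.5 → nearest is Hub-D
(6, 0.5) — d to each: Hub-A:9.5, Hub-B:10, Hub-C:5.5, Hub-D:11.5, Hub-E:12, Hub-F:4 → nearest is Hub-F
(2, 10) — d to each: Hub-A:4, Hub-B:3.5, Hub-C:19, Hub-D:11, Hub-E:5.5, Hub-F:9.5 → nearest is Hub-B
(1.5, 1.5) — d to each: Hub-A:9, Hub-B:7.5, Hub-C:11, Hub-D:15, Hub-E:14.5, Hub-F:1.5 → nearest is Hub-F
1 of the 7 points has Hub-B as nearest.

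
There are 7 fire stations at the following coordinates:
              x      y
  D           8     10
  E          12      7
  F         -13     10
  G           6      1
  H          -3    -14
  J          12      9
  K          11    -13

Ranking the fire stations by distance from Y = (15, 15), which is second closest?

E

Compare squared distances (the ordering matches that of the actual distances):
|YD|² = 49 + 25 = 74
|YE|² = 9 + 64 = 73
|YF|² = 784 + 25 = 809
|YG|² = 81 + 196 = 277
|YH|² = 324 + 841 = 1165
|YJ|² = 9 + 36 = 45
|YK|² = 16 + 784 = 800
Sorted ascending: J, E, D, … — the second-nearest is E.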